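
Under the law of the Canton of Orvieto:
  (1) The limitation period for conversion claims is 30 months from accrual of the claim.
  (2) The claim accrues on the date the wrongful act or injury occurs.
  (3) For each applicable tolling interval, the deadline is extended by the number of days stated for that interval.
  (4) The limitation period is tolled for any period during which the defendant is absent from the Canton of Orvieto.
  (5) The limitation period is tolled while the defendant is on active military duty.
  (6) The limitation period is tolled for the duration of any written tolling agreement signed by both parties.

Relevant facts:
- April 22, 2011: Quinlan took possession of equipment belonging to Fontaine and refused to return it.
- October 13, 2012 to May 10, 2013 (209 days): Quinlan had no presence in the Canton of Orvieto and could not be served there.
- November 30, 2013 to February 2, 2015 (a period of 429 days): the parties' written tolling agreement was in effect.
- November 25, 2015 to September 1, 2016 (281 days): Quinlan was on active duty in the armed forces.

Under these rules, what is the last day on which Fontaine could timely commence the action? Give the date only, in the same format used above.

July 22, 2015

The claim accrued on April 22, 2011, when the wrongful act occurred.
30 months from April 22, 2011 is October 22, 2013.
Because the defendant's absence from the jurisdiction ran from October 13, 2012 to May 10, 2013, the deadline is extended by 209 days to May 19, 2014.
Because the written tolling agreement ran from November 30, 2013 to February 2, 2015, the deadline is extended by 429 days to July 22, 2015.
The defendant's active military service from November 25, 2015 to September 1, 2016 began after the period had already run on July 22, 2015, so it has no tolling effect.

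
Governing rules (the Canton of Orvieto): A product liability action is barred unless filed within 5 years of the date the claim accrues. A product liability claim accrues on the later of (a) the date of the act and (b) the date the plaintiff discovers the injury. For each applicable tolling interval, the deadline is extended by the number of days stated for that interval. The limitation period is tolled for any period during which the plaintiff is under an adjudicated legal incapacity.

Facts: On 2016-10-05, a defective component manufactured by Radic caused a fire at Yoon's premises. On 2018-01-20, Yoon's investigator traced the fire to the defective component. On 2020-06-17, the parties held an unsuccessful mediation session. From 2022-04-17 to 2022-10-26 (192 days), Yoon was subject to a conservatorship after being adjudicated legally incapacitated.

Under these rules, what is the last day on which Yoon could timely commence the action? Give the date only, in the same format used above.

2023-07-31

Because discovery on 2018-01-20 post-dates the 2016-10-05 act, accrual under the later-of rule falls on 2018-01-20.
The untolled deadline — 5 years after 2018-01-20 — is 2023-01-20.
The plaintiff's legal incapacity from 2022-04-17 to 2022-10-26 tolled the period for 192 days, extending the deadline to 2023-07-31.
None of the other events listed affects the running of the period under the stated rules.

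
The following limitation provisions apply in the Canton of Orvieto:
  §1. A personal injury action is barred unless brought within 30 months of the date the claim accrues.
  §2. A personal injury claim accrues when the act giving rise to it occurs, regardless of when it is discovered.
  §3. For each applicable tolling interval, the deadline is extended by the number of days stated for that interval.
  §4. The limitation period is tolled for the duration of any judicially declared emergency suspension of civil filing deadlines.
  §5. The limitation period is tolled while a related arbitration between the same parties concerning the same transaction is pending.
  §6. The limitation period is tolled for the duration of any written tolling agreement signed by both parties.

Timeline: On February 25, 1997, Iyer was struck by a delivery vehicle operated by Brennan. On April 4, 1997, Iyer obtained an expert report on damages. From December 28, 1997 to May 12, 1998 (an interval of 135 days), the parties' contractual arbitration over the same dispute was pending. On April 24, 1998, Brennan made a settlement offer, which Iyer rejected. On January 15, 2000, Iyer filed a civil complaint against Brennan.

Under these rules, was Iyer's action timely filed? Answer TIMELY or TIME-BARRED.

The claim accrued on February 25, 1997, the date of the act.
30 months from February 25, 1997 is August 25, 1999.
The pending related arbitration from December 28, 1997 to May 12, 1998 tolled the period for 135 days, extending the deadline to January 7, 2000.
The other events in the timeline have no effect on the limitation period under the stated rules.
Filing on January 15, 2000 missed the January 7, 2000 deadline — the action is time-barred.

TIME-BARRED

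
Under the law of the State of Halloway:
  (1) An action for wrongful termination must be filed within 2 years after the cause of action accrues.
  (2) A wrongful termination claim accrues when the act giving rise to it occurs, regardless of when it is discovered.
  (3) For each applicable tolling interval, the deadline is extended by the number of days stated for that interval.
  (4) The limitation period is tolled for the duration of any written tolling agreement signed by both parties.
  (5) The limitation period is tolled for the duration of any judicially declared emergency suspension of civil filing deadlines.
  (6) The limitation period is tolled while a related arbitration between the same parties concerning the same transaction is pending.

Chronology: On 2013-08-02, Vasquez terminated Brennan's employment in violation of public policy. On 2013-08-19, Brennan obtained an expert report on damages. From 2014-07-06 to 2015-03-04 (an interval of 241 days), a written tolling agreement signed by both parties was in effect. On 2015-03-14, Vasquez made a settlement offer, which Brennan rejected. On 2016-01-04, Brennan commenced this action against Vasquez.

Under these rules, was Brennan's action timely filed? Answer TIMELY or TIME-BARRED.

The cause of action accrued on 2013-08-02, the date of the act.
Adding the 2 years base period to 2013-08-02 gives a deadline of 2015-08-02, before any tolling.
Because the written tolling agreement ran from 2014-07-06 to 2015-03-04, the deadline is extended by 241 days to 2016-03-30.
Nothing else in the chronology tolls or restarts the period.
The 2016-01-04 filing precedes the 2016-03-30 deadline; the claim is timely.

TIMELY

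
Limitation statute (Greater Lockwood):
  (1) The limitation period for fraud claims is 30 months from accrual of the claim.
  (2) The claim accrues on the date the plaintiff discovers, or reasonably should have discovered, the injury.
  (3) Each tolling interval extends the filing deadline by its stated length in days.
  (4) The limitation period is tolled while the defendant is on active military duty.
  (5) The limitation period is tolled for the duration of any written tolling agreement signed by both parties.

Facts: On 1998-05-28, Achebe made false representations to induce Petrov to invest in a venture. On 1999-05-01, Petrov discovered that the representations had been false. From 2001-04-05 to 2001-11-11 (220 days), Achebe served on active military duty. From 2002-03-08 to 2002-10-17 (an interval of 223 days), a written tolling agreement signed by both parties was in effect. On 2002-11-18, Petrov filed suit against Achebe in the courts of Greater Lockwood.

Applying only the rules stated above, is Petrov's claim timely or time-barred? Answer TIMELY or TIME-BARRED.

TIMELY

Under the discovery rule, the claim accrued on 1999-05-01, when Petrov discovered the injury — not on the 1998-05-28 date of the underlying act.
30 months from 1999-05-01 is 2001-11-01.
The period was tolled for 220 days by the defendant's active military service (2001-04-05 to 2001-11-11), pushing the deadline to 2002-06-09.
The written tolling agreement from 2002-03-08 to 2002-10-17 tolled the period for 223 days, extending the deadline to 2003-01-18.
Petrov filed on 2002-11-18, before the 2003-01-18 deadline, so the action is timely.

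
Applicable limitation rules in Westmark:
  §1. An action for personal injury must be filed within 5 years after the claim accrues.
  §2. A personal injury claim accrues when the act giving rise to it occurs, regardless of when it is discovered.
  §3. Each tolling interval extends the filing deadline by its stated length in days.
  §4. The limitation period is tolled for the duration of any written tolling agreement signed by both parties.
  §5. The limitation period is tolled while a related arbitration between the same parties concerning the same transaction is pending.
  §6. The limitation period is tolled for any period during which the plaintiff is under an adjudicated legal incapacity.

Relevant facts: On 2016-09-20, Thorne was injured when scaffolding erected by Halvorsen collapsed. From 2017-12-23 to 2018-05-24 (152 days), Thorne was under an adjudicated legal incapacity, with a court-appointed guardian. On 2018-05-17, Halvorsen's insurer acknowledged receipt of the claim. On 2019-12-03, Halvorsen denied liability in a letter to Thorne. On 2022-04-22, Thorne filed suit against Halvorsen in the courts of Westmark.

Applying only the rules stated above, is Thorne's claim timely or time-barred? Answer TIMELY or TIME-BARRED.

TIME-BARRED

The claim accrued on 2016-09-20, when the wrongful act occurred.
Adding the 5 years base period to 2016-09-20 gives a deadline of 2021-09-20, before any tolling.
Because the plaintiff's legal incapacity ran from 2017-12-23 to 2018-05-24, the deadline is extended by 152 days to 2022-02-19.
The other events in the timeline have no effect on the limitation period under the stated rules.
The 2022-04-22 filing falls after the 2022-02-19 deadline; the claim is time-barred.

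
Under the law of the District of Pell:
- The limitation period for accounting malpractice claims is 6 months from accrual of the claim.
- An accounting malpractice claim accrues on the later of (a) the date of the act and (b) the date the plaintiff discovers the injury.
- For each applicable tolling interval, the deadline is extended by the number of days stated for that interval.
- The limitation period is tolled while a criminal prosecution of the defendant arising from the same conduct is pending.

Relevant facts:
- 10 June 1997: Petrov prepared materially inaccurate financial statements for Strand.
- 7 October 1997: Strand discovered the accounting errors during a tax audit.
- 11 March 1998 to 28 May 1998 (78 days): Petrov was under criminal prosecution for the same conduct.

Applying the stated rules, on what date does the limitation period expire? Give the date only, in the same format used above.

Taking the later of the act (10 June 1997) and discovery (7 October 1997), the claim accrued on 7 October 1997.
The untolled deadline — 6 months after 7 October 1997 — is 7 April 1998.
Because the pending criminal prosecution ran from 11 March 1998 to 28 May 1998, the deadline is extended by 78 days to 24 June 1998.

24 June 1998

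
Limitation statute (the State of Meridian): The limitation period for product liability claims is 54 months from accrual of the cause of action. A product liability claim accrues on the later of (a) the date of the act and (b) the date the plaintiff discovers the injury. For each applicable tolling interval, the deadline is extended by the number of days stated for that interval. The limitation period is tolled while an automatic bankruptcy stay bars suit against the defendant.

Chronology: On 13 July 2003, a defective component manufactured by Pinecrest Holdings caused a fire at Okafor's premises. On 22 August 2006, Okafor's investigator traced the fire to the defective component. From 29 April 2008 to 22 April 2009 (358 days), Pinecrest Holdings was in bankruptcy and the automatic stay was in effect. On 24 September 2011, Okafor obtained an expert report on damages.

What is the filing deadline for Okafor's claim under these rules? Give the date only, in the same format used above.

15 February 2012

The claim accrued on 22 August 2006 — the later of the 13 July 2003 act and the 22 August 2006 discovery.
Adding the 54 months base period to 22 August 2006 gives a deadline of 22 February 2011, before any tolling.
Because the automatic bankruptcy stay ran from 29 April 2008 to 22 April 2009, the deadline is extended by 358 days to 15 February 2012.
The other events in the timeline have no effect on the limitation period under the stated rules.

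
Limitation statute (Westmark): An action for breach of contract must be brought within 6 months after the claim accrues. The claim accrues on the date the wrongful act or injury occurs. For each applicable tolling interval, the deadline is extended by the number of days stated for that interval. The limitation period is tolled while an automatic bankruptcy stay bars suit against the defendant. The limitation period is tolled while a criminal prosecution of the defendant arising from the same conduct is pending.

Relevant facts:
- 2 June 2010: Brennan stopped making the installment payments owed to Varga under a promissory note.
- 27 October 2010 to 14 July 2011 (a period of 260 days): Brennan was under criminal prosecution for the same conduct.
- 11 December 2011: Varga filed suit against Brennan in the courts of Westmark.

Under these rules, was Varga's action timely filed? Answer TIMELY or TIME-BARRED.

The limitation period began to run on 2 June 2010.
6 months from 2 June 2010 is 2 December 2010.
The period was tolled for 260 days by the pending criminal prosecution (27 October 2010 to 14 July 2011), pushing the deadline to 19 August 2011.
The 11 December 2011 filing falls after the 19 August 2011 deadline; the claim is time-barred.

TIME-BARRED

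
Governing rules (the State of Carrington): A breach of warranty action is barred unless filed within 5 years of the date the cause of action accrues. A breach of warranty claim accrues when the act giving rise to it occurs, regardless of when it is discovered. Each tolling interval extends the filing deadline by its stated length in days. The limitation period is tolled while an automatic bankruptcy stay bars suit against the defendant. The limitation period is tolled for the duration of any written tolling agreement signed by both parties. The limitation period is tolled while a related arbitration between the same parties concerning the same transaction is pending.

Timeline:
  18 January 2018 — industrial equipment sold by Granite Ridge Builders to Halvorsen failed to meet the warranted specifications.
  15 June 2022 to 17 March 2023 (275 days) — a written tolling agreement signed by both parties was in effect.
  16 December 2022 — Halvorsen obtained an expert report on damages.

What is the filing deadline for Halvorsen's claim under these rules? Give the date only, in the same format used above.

20 October 2023

The cause of action accrued on 18 January 2018, the date of the act.
The untolled deadline — 5 years after 18 January 2018 — is 18 January 2023.
The written tolling agreement from 15 June 2022 to 17 March 2023 tolled the period for 275 days, extending the deadline to 20 October 2023.
Nothing else in the chronology tolls or restarts the period.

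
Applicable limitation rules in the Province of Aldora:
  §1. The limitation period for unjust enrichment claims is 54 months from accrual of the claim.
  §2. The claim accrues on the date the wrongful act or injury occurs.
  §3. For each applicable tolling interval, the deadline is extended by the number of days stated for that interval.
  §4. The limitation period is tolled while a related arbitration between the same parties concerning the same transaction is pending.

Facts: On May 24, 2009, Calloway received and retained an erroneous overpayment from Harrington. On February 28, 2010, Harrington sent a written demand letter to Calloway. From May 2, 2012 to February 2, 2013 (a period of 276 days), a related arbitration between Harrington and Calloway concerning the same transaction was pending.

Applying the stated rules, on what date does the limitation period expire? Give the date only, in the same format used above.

The limitation period began to run on May 24, 2009.
54 months from May 24, 2009 is November 24, 2013.
Because the pending related arbitration ran from May 2, 2012 to February 2, 2013, the deadline is extended by 276 days to August 27, 2014.
Nothing else in the chronology tolls or restarts the period.

August 27, 2014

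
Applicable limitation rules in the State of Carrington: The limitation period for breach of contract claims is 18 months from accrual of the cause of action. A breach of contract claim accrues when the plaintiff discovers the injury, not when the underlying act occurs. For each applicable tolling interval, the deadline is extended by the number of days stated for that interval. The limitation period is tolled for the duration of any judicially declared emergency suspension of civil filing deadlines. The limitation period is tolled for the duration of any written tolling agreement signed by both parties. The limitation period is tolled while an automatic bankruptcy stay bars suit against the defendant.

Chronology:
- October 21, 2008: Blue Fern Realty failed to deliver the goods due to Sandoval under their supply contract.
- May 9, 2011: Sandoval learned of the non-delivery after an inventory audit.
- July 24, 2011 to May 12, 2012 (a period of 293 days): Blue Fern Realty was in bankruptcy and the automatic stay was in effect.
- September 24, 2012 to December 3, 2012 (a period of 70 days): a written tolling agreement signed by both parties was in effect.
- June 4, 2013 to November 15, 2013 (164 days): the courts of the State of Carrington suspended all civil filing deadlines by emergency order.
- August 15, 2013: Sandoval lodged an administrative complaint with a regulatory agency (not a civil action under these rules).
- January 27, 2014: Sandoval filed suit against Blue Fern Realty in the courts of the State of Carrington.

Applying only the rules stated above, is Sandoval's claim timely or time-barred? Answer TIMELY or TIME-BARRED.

The claim did not accrue until Sandoval discovered the injury on May 9, 2011; the October 21, 2008 act date does not start the clock under the stated rule.
18 months from May 9, 2011 is November 9, 2012.
The period was tolled for 293 days by the automatic bankruptcy stay (July 24, 2011 to May 12, 2012), pushing the deadline to August 29, 2013.
The period was tolled for 70 days by the written tolling agreement (September 24, 2012 to December 3, 2012), pushing the deadline to November 7, 2013.
Because the emergency suspension of filing deadlines ran from June 4, 2013 to November 15, 2013, the deadline is extended by 164 days to April 20, 2014.
Nothing else in the chronology tolls or restarts the period.
Sandoval filed on January 27, 2014, before the April 20, 2014 deadline, so the action is timely.

TIMELY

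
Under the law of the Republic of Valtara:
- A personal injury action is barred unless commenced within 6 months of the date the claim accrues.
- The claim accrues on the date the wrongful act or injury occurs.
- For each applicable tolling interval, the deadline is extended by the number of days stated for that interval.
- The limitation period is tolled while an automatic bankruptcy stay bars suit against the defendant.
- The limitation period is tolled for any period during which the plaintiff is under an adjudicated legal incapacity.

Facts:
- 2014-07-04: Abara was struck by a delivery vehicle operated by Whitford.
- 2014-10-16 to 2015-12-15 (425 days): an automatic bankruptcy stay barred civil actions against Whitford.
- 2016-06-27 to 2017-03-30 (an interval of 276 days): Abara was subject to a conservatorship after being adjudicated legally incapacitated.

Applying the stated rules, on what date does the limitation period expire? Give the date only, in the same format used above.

The claim accrued on 2014-07-04, when the wrongful act occurred.
Adding the 6 months base period to 2014-07-04 gives a deadline of 2015-01-04, before any tolling.
Because the automatic bankruptcy stay ran from 2014-10-16 to 2015-12-15, the deadline is extended by 425 days to 2016-03-04.
The plaintiff's legal incapacity from 2016-06-27 to 2017-03-30 began after the period had already run on 2016-03-04, so it has no tolling effect.

2016-03-04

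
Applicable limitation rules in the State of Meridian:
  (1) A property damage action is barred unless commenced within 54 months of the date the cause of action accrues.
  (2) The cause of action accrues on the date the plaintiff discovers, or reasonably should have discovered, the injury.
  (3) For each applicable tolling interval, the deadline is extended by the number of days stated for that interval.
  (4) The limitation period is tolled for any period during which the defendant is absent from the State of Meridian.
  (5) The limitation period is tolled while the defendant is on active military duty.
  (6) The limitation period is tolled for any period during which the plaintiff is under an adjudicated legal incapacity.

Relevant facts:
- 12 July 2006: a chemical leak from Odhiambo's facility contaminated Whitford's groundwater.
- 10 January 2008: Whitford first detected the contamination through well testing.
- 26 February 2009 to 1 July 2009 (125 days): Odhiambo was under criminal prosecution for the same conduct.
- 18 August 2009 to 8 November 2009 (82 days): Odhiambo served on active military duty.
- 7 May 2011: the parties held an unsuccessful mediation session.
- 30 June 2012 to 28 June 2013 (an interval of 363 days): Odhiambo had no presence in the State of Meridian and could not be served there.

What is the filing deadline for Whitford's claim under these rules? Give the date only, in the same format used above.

28 September 2013

The claim did not accrue until Whitford discovered the injury on 10 January 2008; the 12 July 2006 act date does not start the clock under the stated rule.
The untolled deadline — 54 months after 10 January 2008 — is 10 July 2012.
Because the defendant's active military service ran from 18 August 2009 to 8 November 2009, the deadline is extended by 82 days to 30 September 2012.
The defendant's absence from the jurisdiction from 30 June 2012 to 28 June 2013 tolled the period for 363 days, extending the deadline to 28 September 2013.
Although a criminal prosecution ran from 26 February 2009 to 1 July 2009, the stated rules do not make that a tolling event, so it is disregarded.
The other events in the timeline have no effect on the limitation period under the stated rules.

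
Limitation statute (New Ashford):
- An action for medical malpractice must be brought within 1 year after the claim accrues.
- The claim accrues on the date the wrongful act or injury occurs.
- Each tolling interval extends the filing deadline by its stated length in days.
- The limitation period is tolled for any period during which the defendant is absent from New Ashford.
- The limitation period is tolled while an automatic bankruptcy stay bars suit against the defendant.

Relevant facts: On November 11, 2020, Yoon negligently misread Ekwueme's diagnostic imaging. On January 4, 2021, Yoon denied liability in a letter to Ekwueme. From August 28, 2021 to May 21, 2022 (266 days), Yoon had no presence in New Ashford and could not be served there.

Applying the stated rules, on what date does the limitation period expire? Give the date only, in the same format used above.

August 4, 2022

The claim accrued on November 11, 2020, when the wrongful act occurred.
The untolled deadline — 1 year after November 11, 2020 — is November 11, 2021.
Because the defendant's absence from the jurisdiction ran from August 28, 2021 to May 21, 2022, the deadline is extended by 266 days to August 4, 2022.
Nothing else in the chronology tolls or restarts the period.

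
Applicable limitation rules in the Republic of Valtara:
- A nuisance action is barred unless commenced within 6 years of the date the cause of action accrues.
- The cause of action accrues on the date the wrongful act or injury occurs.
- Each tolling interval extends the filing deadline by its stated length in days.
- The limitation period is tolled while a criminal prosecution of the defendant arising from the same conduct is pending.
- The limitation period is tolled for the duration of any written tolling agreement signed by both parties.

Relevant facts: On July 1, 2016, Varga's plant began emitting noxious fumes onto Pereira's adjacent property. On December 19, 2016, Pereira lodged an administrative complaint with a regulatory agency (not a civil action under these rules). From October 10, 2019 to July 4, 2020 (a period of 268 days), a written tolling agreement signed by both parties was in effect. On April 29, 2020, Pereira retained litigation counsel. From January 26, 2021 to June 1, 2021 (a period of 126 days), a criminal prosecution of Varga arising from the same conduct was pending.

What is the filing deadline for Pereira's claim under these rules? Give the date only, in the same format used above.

The limitation period began to run on July 1, 2016.
6 years from July 1, 2016 is July 1, 2022.
Because the written tolling agreement ran from October 10, 2019 to July 4, 2020, the deadline is extended by 268 days to March 26, 2023.
The period was tolled for 126 days by the pending criminal prosecution (January 26, 2021 to June 1, 2021), pushing the deadline to July 30, 2023.
Nothing else in the chronology tolls or restarts the period.

July 30, 2023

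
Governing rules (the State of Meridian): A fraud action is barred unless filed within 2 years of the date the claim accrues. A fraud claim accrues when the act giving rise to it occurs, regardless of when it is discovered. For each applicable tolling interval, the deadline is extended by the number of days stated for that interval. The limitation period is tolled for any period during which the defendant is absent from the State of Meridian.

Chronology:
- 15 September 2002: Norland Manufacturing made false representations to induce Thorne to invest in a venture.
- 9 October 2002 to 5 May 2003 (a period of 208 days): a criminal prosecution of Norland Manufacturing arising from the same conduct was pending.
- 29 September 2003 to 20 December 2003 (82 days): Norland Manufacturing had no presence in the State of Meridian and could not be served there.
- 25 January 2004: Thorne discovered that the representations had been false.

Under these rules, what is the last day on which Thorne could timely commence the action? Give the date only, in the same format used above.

6 December 2004

The claim accrued on 15 September 2002, when the wrongful act occurred; under the stated occurrence rule the 25 January 2004 discovery does not delay accrual.
Adding the 2 years base period to 15 September 2002 gives a deadline of 15 September 2004, before any tolling.
Because the defendant's absence from the jurisdiction ran from 29 September 2003 to 20 December 2003, the deadline is extended by 82 days to 6 December 2004.
Although a criminal prosecution ran from 9 October 2002 to 5 May 2003, the stated rules do not make that a tolling event, so it is disregarded.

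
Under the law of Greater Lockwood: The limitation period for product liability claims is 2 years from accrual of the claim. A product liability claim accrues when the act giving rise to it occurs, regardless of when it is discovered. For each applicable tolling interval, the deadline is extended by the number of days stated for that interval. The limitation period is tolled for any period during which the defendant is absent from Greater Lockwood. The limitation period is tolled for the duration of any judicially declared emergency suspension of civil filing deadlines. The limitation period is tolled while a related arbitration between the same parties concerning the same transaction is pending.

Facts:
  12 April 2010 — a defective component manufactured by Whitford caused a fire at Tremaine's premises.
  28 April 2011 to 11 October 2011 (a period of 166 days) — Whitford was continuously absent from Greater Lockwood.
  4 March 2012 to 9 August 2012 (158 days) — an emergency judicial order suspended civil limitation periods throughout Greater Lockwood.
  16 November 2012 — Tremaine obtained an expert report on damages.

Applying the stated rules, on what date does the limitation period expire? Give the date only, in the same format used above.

2 March 2013

The claim accrued on 12 April 2010, when the wrongful act occurred.
Adding the 2 years base period to 12 April 2010 gives a deadline of 12 April 2012, before any tolling.
The defendant's absence from the jurisdiction from 28 April 2011 to 11 October 2011 tolled the period for 166 days, extending the deadline to 25 September 2012.
Because the emergency suspension of filing deadlines ran from 4 March 2012 to 9 August 2012, the deadline is extended by 158 days to 2 March 2013.
None of the other events listed affects the running of the period under the stated rules.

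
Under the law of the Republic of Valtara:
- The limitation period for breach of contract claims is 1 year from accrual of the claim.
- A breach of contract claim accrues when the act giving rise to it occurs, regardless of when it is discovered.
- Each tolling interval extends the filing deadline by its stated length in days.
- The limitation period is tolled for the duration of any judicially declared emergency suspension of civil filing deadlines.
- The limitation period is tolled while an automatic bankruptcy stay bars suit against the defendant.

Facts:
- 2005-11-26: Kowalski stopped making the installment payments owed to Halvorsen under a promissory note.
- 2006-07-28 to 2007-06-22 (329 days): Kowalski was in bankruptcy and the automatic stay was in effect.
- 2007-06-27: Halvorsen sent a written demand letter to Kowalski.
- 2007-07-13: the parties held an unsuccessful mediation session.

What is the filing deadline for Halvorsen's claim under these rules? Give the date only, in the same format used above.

The limitation period began to run on 2005-11-26.
1 year from 2005-11-26 is 2006-11-26.
The automatic bankruptcy stay from 2006-07-28 to 2007-06-22 tolled the period for 329 days, extending the deadline to 2007-10-21.
None of the other events listed affects the running of the period under the stated rules.

2007-10-21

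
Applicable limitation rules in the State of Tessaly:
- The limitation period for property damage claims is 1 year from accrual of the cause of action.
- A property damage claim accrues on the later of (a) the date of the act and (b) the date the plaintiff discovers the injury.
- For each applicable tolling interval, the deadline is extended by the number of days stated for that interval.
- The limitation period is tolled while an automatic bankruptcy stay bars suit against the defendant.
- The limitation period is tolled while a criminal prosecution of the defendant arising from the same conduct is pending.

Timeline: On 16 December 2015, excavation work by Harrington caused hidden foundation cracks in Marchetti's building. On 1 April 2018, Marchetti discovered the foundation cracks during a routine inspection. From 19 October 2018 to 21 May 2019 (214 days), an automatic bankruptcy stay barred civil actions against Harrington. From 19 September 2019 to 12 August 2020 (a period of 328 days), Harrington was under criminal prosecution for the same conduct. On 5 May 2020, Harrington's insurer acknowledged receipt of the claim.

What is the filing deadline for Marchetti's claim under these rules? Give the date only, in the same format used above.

Taking the later of the act (16 December 2015) and discovery (1 April 2018), the claim accrued on 1 April 2018.
1 year from 1 April 2018 is 1 April 2019.
Because the automatic bankruptcy stay ran from 19 October 2018 to 21 May 2019, the deadline is extended by 214 days to 1 November 2019.
The pending criminal prosecution from 19 September 2019 to 12 August 2020 tolled the period for 328 days, extending the deadline to 24 September 2020.
Nothing else in the chronology tolls or restarts the period.

24 September 2020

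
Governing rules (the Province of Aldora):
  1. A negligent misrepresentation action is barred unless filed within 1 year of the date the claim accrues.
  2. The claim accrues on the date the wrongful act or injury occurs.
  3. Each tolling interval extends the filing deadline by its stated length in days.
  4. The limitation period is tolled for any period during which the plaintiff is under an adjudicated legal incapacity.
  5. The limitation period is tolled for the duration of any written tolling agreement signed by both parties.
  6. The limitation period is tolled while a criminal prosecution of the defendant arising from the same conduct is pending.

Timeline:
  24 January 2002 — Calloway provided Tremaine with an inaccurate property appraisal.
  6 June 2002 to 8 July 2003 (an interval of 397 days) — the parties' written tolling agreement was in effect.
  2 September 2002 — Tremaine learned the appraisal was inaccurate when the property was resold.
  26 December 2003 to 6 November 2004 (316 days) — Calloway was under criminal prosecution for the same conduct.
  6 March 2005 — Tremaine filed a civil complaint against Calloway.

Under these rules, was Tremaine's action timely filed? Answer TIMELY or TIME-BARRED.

TIME-BARRED

Because the rule ties accrual to occurrence, the claim accrued on 24 January 2002, not on the 2 September 2002 discovery date.
The untolled deadline — 1 year after 24 January 2002 — is 24 January 2003.
Because the written tolling agreement ran from 6 June 2002 to 8 July 2003, the deadline is extended by 397 days to 25 February 2004.
The pending criminal prosecution from 26 December 2003 to 6 November 2004 tolled the period for 316 days, extending the deadline to 6 January 2005.
Tremaine filed on 6 March 2005, after the 6 January 2005 deadline, so the action is time-barred.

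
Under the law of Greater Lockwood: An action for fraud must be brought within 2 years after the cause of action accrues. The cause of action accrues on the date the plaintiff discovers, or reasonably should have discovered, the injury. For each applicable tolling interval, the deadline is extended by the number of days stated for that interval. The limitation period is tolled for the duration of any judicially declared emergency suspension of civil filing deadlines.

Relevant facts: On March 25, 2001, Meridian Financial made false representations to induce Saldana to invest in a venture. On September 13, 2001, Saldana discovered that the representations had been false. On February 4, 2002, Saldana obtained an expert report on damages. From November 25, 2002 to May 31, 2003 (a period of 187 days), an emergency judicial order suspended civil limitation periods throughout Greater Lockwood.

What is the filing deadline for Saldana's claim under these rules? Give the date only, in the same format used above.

Accrual is tied to discovery, so the period began on September 13, 2001 rather than on March 25, 2001 when the act occurred.
Adding the 2 years base period to September 13, 2001 gives a deadline of September 13, 2003, before any tolling.
Because the emergency suspension of filing deadlines ran from November 25, 2002 to May 31, 2003, the deadline is extended by 187 days to March 18, 2004.
None of the other events listed affects the running of the period under the stated rules.

March 18, 2004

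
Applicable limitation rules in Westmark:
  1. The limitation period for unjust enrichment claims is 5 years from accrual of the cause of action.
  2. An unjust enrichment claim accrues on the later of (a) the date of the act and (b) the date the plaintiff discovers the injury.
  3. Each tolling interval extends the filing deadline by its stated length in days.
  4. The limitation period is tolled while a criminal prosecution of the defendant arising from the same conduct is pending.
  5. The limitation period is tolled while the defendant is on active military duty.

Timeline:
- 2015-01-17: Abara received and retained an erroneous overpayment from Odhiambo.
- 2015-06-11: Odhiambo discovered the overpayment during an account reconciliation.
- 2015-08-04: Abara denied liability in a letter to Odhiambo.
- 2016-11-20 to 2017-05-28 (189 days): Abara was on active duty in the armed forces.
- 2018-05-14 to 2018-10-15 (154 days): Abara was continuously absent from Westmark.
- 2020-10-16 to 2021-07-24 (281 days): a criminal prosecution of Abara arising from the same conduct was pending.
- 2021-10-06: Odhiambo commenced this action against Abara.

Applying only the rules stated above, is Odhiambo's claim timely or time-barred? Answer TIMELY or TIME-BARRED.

TIME-BARRED

Because discovery on 2015-06-11 post-dates the 2015-01-17 act, accrual under the later-of rule falls on 2015-06-11.
Adding the 5 years base period to 2015-06-11 gives a deadline of 2020-06-11, before any tolling.
The defendant's active military service from 2016-11-20 to 2017-05-28 tolled the period for 189 days, extending the deadline to 2020-12-17.
Because the pending criminal prosecution ran from 2020-10-16 to 2021-07-24, the deadline is extended by 281 days to 2021-09-24.
No stated provision tolls the period for the defendant's absence, so the interval from 2018-05-14 to 2018-10-15 has no effect on the deadline.
None of the other events listed affects the running of the period under the stated rules.
The 2021-10-06 filing falls after the 2021-09-24 deadline; the claim is time-barred.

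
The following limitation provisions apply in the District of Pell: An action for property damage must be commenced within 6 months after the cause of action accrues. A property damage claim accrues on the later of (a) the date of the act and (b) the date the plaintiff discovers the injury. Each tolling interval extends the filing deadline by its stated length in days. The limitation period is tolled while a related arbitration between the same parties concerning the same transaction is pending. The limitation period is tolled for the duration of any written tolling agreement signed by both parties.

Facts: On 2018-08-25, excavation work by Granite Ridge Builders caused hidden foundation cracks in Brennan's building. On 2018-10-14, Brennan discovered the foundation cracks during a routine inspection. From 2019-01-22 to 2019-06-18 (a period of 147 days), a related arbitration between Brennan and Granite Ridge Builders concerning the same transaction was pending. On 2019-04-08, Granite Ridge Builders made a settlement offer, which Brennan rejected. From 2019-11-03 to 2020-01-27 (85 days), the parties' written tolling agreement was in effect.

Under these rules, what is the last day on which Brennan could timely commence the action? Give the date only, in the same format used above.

2019-09-08

The claim accrued on 2018-10-14 — the later of the 2018-08-25 act and the 2018-10-14 discovery.
6 months from 2018-10-14 is 2019-04-14.
Because the pending related arbitration ran from 2019-01-22 to 2019-06-18, the deadline is extended by 147 days to 2019-09-08.
The written tolling agreement from 2019-11-03 to 2020-01-27 began after the period had already run on 2019-09-08, so it has no tolling effect.
Nothing else in the chronology tolls or restarts the period.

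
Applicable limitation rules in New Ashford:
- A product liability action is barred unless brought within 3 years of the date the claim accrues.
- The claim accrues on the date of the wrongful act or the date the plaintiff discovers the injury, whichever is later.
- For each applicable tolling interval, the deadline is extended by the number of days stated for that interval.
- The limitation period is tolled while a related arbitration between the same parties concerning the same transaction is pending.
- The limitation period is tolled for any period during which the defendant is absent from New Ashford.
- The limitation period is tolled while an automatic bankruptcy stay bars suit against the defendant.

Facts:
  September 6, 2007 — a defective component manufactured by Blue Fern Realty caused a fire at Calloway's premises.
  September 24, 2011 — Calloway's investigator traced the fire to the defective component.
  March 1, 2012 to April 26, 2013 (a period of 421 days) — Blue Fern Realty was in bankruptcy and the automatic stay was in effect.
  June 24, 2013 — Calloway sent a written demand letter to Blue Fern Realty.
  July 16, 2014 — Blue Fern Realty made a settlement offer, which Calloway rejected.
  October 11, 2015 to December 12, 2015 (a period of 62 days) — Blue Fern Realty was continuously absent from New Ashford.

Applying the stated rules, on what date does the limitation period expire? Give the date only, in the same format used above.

Taking the later of the act (September 6, 2007) and discovery (September 24, 2011), the claim accrued on September 24, 2011.
The untolled deadline — 3 years after September 24, 2011 — is September 24, 2014.
The period was tolled for 421 days by the automatic bankruptcy stay (March 1, 2012 to April 26, 2013), pushing the deadline to November 19, 2015.
The period was tolled for 62 days by the defendant's absence from the jurisdiction (October 11, 2015 to December 12, 2015), pushing the deadline to January 20, 2016.
Nothing else in the chronology tolls or restarts the period.

January 20, 2016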